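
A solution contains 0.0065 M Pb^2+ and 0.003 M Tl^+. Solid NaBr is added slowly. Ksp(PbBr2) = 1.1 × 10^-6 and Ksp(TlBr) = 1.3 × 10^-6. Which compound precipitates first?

Each salt begins to precipitate when Q = Ksp, i.e. when [Br^-] reaches its threshold.
For PbBr2: 1.1 × 10^-6 = 0.0065 × [Br^-]^2  ⇒  [Br^-] = 1.3 x 10^-2 M.
For TlBr: 1.3 × 10^-6 = 0.003 × [Br^-]  ⇒  [Br^-] = 4.3 × 10^-4 M.
The salt with the lower threshold [Br^-] precipitates first: TlBr.

TlBr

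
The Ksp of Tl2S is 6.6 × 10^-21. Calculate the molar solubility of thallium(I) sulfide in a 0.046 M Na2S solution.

Tl2S(s) ⇌ 2 Tl^+(aq) + S^2-(aq)
Ksp = [Tl^+]^2[S^2-]
Let s be the molar solubility in this solution. [Tl^+] = 2s, [S^2-] = 0.046 + s ≈ 0.046 (Ksp is small, so little additional dissolves).
Ksp ≈ (2s)^2 × 0.046
s = 1.9 x 10^-10 M
Check: s = 1.9 × 10^-10 ≪ 0.046, so the approximation is valid.

1.9 x 10^-10 M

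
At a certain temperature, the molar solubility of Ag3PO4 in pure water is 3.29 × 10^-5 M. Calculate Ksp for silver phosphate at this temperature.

Ag3PO4(s) <=> 3 Ag^+(aq) + PO4^3-(aq)
If s mol/L of Ag3PO4 dissolves, [Ag^+] = 3s and [PO4^3-] = s.
Ksp = [Ag^+]^3[PO4^3-]
Substituting: Ksp = (3s)^3s = 27s^4
Ksp = 27 × (3.29 x 10^-5)^4 = 3.16 × 10^-17

Ksp ≈ 3.16 x 10^-17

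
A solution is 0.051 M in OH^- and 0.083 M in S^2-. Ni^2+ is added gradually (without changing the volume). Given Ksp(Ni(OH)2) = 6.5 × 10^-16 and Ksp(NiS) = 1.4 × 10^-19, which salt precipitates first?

Precipitation of each salt starts when its ion product equals its Ksp.
For Ni(OH)2: 6.5 × 10^-16 = (0.051)^2 × [Ni^2+]  ⇒  [Ni^2+] = 2.5 x 10^-13 M.
For NiS: 1.4 × 10^-19 = 0.083 × [Ni^2+]  ⇒  [Ni^2+] = 1.7 x 10^-18 M.
The salt with the lower threshold [Ni^2+] precipitates first: NiS.

NiS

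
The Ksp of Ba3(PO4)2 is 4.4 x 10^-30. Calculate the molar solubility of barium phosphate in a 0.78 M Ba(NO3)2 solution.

1.5e-15 M

Ba3(PO4)2(s) ⇌ 3 Ba^2+ + 2 PO4^3-
Ksp = [Ba^2+]^3[PO4^3-]^2
If s mol/L dissolves here, [Ba^2+] = 0.78 + 3s ≈ 0.78, [PO4^3-] = 2s (Ksp is small, so little additional dissolves).
Ksp ≈ (0.78)^3 × (2s)^2
s = 1.5 × 10^-15 M
Check: 3s = 4.6 × 10^-15 ≪ 0.78, so the approximation is valid.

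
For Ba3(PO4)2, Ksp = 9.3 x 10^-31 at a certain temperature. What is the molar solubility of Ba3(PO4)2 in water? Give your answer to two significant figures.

Ba3(PO4)2(s) ⇌ 3 Ba^2+ + 2 PO4^3-
Ksp = [Ba^2+]^3[PO4^3-]^2
For each mole of Ba3(PO4)2 that dissolves: [Ba^2+] = 3s, [PO4^3-] = 2s.
So Ksp = (3s)^3 × (2s)^2 = 108s^5
Solving, s = (9.3 x 10^-31/108)^(1/5) = 3.9 x 10^-7 M

s = 3.9e-7 M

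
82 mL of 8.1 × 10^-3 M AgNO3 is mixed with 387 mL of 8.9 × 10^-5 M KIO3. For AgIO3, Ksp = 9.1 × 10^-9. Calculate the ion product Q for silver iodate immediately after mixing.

1.0 × 10^-7

Total volume = 82 + 387 = 469 mL.
[Ag^+] = 8.1 × 10^-3 × (82/469) = 1.42 × 10^-3 M
[IO3^-] = 8.9 × 10^-5 × (387/469) = 7.34 × 10^-5 M
AgIO3(s) ⇌ Ag^+ + IO3^-, so Q = [Ag^+][IO3^-]
Q = (1.42 x 10^-3)(7.34 × 10^-5) = 1.0 x 10^-7
Q > Ksp, so AgIO3 will precipitate.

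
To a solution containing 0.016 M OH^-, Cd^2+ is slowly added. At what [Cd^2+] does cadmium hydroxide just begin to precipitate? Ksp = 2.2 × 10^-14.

Cd(OH)2(s) ⇌ Cd^2+ + 2 OH^-
Ksp = [Cd^2+][OH^-]^2
Precipitation begins when Q = Ksp. With [OH^-] = 0.016 M:
2.2 × 10^-14 = (0.016)^2 × [Cd^2+]
[Cd^2+] = (2.2 × 10^-14 / 2.56 × 10^-4) = 8.6 x 10^-11 M

[Cd^2+] = 8.6e-11 M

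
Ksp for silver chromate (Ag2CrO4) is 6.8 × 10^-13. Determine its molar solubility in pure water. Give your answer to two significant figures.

s ≈ 5.5 x 10^-5 M

Ag2CrO4(s) ⇌ 2 Ag^+ + CrO4^2-
Ksp = [Ag^+]^2[CrO4^2-]
If s mol/L of Ag2CrO4 dissolves, [Ag^+] = 2s and [CrO4^2-] = s.
Substituting: Ksp = (2s)^2s = 4s^3
s = (6.8 × 10^-13 / 4)^(1/3) = 5.5 x 10^-5 M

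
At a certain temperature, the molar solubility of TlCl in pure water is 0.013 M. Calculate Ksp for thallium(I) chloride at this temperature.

TlCl(s) ⇌ Tl^+(aq) + Cl^-(aq)
With molar solubility s: [Tl^+] = s, [Cl^-] = s.
Ksp = [Tl^+][Cl^-]
Ksp = s × s = s^2
Ksp = (1.3 × 10^-2)^2 = 1.7 x 10^-4

Ksp ≈ 1.7 x 10^-4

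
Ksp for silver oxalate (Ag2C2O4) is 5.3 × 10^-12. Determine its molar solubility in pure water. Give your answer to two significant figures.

s = 1.1 × 10^-4 M

Ag2C2O4(s) <=> 2 Ag^+ + C2O4^2-
Ksp = [Ag^+]^2[C2O4^2-]
With molar solubility s: [Ag^+] = 2s, [C2O4^2-] = s.
Substituting: Ksp = (2s)^2s = 4s^3
Solving, s = (5.3 × 10^-12/4)^(1/3) = 1.1 x 10^-4 M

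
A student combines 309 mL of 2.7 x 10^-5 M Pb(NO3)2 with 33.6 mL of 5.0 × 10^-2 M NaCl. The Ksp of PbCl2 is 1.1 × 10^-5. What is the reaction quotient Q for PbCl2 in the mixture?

Q = 5.9e-10

Total volume = 309 + 33.6 = 342.6 mL.
[Pb^2+] = 2.7 × 10^-5 × (309/342.6) = 2.44 × 10^-5 M
[Cl^-] = 5.0 x 10^-2 × (33.6/342.6) = 4.90 × 10^-3 M
PbCl2(s) ⇌ Pb^2+ + 2 Cl^-, so Q = [Pb^2+][Cl^-]^2
Q = (2.44 × 10^-5)(4.90 × 10^-3)^2 = 5.9 × 10^-10
Q < Ksp, so no precipitate of PbCl2 forms.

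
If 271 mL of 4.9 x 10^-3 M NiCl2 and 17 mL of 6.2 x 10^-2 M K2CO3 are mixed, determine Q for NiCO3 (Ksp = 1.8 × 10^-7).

Q = 1.7e-5

Total volume = 271 + 17 = 288 mL.
[Ni^2+] = 4.9 x 10^-3 × (271/288) = 4.61 x 10^-3 M
[CO3^2-] = 6.2 x 10^-2 × (17/288) = 3.66 × 10^-3 M
NiCO3(s) <=> Ni^2+(aq) + CO3^2-(aq), so Q = [Ni^2+][CO3^2-]
Q = (4.61 x 10^-3)(3.66 × 10^-3) = 1.7 × 10^-5
Q > Ksp, so NiCO3 will precipitate.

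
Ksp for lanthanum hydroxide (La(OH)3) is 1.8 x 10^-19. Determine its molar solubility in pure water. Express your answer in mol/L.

s ≈ 9.0e-6 M

La(OH)3(s) ⇌ La^3+ + 3 OH^-
Ksp = [La^3+][OH^-]^3
Let s = molar solubility. Then [La^3+] = s and [OH^-] = 3s.
Ksp = s(3s)^3 = 27s^4
s^4 = 1.8 x 10^-19 / 27, so s = 9.0 × 10^-6 M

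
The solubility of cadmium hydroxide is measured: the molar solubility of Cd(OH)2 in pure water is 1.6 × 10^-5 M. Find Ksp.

Cd(OH)2(s) <=> Cd^2+(aq) + 2 OH^-(aq)
For each mole of Cd(OH)2 that dissolves: [Cd^2+] = s, [OH^-] = 2s.
Ksp = [Cd^2+][OH^-]^2
So Ksp = s × (2s)^2 = 4s^3
Ksp = 4 × (1.6 x 10^-5)^3 = 1.6 × 10^-14

1.6e-14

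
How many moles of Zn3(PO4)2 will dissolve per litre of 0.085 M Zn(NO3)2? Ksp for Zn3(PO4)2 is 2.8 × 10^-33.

1.1e-15 M

Zn3(PO4)2(s) ⇌ 3 Zn^2+ + 2 PO4^3-
Ksp = [Zn^2+]^3[PO4^3-]^2
If s mol/L dissolves here, [Zn^2+] = 0.085 + 3s ≈ 0.085, [PO4^3-] = 2s (since Zn^2+ from Zn(NO3)2 dominates).
Ksp ≈ (0.085)^3 × (2s)^2
s = 1.1 x 10^-15 M
Check: 3s = 3.2 × 10^-15 ≪ 0.085, so the approximation is valid.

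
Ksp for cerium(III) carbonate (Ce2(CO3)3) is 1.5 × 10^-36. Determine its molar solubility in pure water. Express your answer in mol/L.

Ce2(CO3)3(s) <=> 2 Ce^3+(aq) + 3 CO3^2-(aq)
Ksp = [Ce^3+]^2[CO3^2-]^3
If s mol/L of Ce2(CO3)3 dissolves, [Ce^3+] = 2s and [CO3^2-] = 3s.
So Ksp = (2s)^2 × (3s)^3 = 108s^5
Solving, s = (1.5 × 10^-36/108)^(1/5) = 2.7 × 10^-8 M

s ≈ 2.7 x 10^-8 M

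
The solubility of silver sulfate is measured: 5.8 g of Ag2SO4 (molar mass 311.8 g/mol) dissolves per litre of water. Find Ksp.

Ksp = 2.6 x 10^-5

Molar solubility s = (5.8 g/L) / (311.8 g/mol) = 1.86 x 10^-2 M.
Ag2SO4(s) ⇌ 2 Ag^+ + SO4^2-
If s mol/L of Ag2SO4 dissolves, [Ag^+] = 2s and [SO4^2-] = s.
Ksp = [Ag^+]^2[SO4^2-]
Ksp = (2s)^2s = 4s^3
Ksp = 4 × (1.86 x 10^-2)^3 = 2.6 × 10^-5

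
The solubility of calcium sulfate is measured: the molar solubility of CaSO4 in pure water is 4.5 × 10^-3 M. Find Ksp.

CaSO4(s) <=> Ca^2+ + SO4^2-
For each mole of CaSO4 that dissolves: [Ca^2+] = s, [SO4^2-] = s.
Ksp = [Ca^2+][SO4^2-]
Ksp = (s)(s) = s^2
With s = 4.5 × 10^-3: Ksp = 2.0 x 10^-5

2.0e-5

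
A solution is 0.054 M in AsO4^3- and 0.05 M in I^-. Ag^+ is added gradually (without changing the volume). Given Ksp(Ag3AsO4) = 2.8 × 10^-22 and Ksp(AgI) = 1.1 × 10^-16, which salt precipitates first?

Each salt begins to precipitate when Q = Ksp, i.e. when [Ag^+] reaches its threshold.
For Ag3AsO4: 2.8 × 10^-22 = 0.054 × [Ag^+]^3  ⇒  [Ag^+] = 1.7 × 10^-7 M.
For AgI: 1.1 × 10^-16 = 0.05 × [Ag^+]  ⇒  [Ag^+] = 2.2 x 10^-15 M.
The salt with the lower threshold [Ag^+] precipitates first: AgI.

AgI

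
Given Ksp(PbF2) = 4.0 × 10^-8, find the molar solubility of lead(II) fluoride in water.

2.2 × 10^-3 M

PbF2(s) <=> Pb^2+(aq) + 2 F^-(aq)
Ksp = [Pb^2+][F^-]^2
For each mole of PbF2 that dissolves: [Pb^2+] = s, [F^-] = 2s.
Substituting: Ksp = s(2s)^2 = 4s^3
s = (4.0 × 10^-8 / 4)^(1/3) = 2.2 × 10^-3 M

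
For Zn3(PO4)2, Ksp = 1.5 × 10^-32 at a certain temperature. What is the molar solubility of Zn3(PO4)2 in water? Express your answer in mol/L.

Zn3(PO4)2(s) ⇌ 3 Zn^2+ + 2 PO4^3-
Ksp = [Zn^2+]^3[PO4^3-]^2
If s mol/L of Zn3(PO4)2 dissolves, [Zn^2+] = 3s and [PO4^3-] = 2s.
So Ksp = (3s)^3 × (2s)^2 = 108s^5
s^5 = 1.5 × 10^-32 / 108, so s = 1.7 × 10^-7 M

s = 1.7e-7 M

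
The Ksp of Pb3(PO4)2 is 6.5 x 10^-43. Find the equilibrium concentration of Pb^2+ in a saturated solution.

Pb3(PO4)2(s) ⇌ 3 Pb^2+(aq) + 2 PO4^3-(aq)
Ksp = [Pb^2+]^3[PO4^3-]^2
For each mole of Pb3(PO4)2 that dissolves: [Pb^2+] = 3s, [PO4^3-] = 2s.
Substituting: Ksp = (3s)^3(2s)^2 = 108s^5
s^5 = 6.5 x 10^-43 / 108, so s = 1.43 × 10^-9 M
[Pb^2+] = 3s = 4.3 × 10^-9 M

[Pb^2+] = 4.3 x 10^-9 M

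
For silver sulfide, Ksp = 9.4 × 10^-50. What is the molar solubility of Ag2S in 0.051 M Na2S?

Ag2S(s) ⇌ 2 Ag^+(aq) + S^2-(aq)
Ksp = [Ag^+]^2[S^2-]
If s mol/L dissolves here, [Ag^+] = 2s, [S^2-] = 0.051 + s ≈ 0.051 (since S^2- from Na2S dominates).
Ksp ≈ (2s)^2 × 0.051
s = 6.8 × 10^-25 M
Check: s = 6.8 × 10^-25 ≪ 0.051, so the approximation is valid.

s ≈ 6.8 x 10^-25 M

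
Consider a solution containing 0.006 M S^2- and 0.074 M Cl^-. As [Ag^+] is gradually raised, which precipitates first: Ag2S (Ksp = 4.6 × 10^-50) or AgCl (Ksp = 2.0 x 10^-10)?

Ag2S

Each salt begins to precipitate when Q = Ksp, i.e. when [Ag^+] reaches its threshold.
For Ag2S: 4.6 × 10^-50 = 0.006 × [Ag^+]^2  ⇒  [Ag^+] = 2.8 × 10^-24 M.
For AgCl: 2.0 x 10^-10 = 0.074 × [Ag^+]  ⇒  [Ag^+] = 2.7 × 10^-9 M.
The salt with the lower threshold [Ag^+] precipitates first: Ag2S.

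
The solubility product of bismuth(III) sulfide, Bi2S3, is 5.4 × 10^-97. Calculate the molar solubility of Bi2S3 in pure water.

2.2 × 10^-20 M

Bi2S3(s) ⇌ 2 Bi^3+(aq) + 3 S^2-(aq)
Ksp = [Bi^3+]^2[S^2-]^3
Let s = molar solubility. Then [Bi^3+] = 2s and [S^2-] = 3s.
So Ksp = (2s)^2 × (3s)^3 = 108s^5
s^5 = 5.4 × 10^-97 / 108, so s = 2.2 x 10^-20 M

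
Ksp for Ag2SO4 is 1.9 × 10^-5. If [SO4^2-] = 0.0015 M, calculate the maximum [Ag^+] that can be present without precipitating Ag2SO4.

Ag2SO4(s) <=> 2 Ag^+(aq) + SO4^2-(aq)
Ksp = [Ag^+]^2[SO4^2-]
Precipitation begins when Q = Ksp. With [SO4^2-] = 0.0015 M:
1.9 × 10^-5 = (0.0015) × [Ag^+]^2
[Ag^+] = (1.9 × 10^-5 / 1.5 × 10^-3)^(1/2) = 1.1 x 10^-1 M

[Ag^+] ≈ 1.1e-1 M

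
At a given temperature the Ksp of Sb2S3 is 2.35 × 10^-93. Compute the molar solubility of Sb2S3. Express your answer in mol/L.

1.17 × 10^-19 M

Sb2S3(s) <=> 2 Sb^3+ + 3 S^2-
Ksp = [Sb^3+]^2[S^2-]^3
With molar solubility s: [Sb^3+] = 2s, [S^2-] = 3s.
Ksp = (2s)^2(3s)^3 = 108s^5
Solving, s = (2.35 × 10^-93/108)^(1/5) = 1.17 × 10^-19 M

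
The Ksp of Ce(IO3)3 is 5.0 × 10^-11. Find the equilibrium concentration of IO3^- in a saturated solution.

[IO3^-] ≈ 3.5e-3 M

Ce(IO3)3(s) ⇌ Ce^3+(aq) + 3 IO3^-(aq)
Ksp = [Ce^3+][IO3^-]^3
Let s = molar solubility. Then [Ce^3+] = s and [IO3^-] = 3s.
Ksp = s(3s)^3 = 27s^4
s = (5.0 × 10^-11 / 27)^(1/4) = 1.17 × 10^-3 M
[IO3^-] = 3s = 3.5 × 10^-3 M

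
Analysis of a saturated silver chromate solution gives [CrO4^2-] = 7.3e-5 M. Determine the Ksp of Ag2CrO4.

Ksp ≈ 1.6 × 10^-12

Ag2CrO4(s) <=> 2 Ag^+ + CrO4^2-
Stoichiometry gives [Ag^+] = (2/1)[CrO4^2-] = 1.46 x 10^-4 M.
Ksp = [Ag^+]^2[CrO4^2-]
Ksp = (1.46 × 10^-4)^2 × 7.3 x 10^-5 = 1.6 × 10^-12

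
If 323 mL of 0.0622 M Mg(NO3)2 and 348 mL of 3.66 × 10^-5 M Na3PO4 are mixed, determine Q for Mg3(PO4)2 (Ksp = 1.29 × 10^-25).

Total volume = 323 + 348 = 671 mL.
[Mg^2+] = 6.22 × 10^-2 × (323/671) = 2.994 × 10^-2 M
[PO4^3-] = 3.66 x 10^-5 × (348/671) = 1.898 × 10^-5 M
Mg3(PO4)2(s) ⇌ 3 Mg^2+(aq) + 2 PO4^3-(aq), so Q = [Mg^2+]^3[PO4^3-]^2
Q = (2.994 × 10^-2)^3(1.898 × 10^-5)^2 = 9.67 × 10^-15
Q > Ksp, so Mg3(PO4)2 will precipitate.

Q = 9.67 × 10^-15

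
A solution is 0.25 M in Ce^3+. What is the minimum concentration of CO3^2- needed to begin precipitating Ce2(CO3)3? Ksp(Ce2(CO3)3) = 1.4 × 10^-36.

[CO3^2-] ≈ 2.8 × 10^-12 M

Ce2(CO3)3(s) <=> 2 Ce^3+(aq) + 3 CO3^2-(aq)
Ksp = [Ce^3+]^2[CO3^2-]^3
Precipitation begins when Q = Ksp. With [Ce^3+] = 0.25 M:
1.4 × 10^-36 = (0.25)^2 × [CO3^2-]^3
[CO3^2-] = (1.4 × 10^-36 / 6.25 x 10^-2)^(1/3) = 2.8 × 10^-12 M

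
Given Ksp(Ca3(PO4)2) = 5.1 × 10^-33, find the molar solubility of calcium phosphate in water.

Ca3(PO4)2(s) <=> 3 Ca^2+(aq) + 2 PO4^3-(aq)
Ksp = [Ca^2+]^3[PO4^3-]^2
For each mole of Ca3(PO4)2 that dissolves: [Ca^2+] = 3s, [PO4^3-] = 2s.
Ksp = (3s)^3(2s)^2 = 108s^5
s^5 = 5.1 × 10^-33 / 108, so s = 1.4 × 10^-7 M

1.4 × 10^-7 M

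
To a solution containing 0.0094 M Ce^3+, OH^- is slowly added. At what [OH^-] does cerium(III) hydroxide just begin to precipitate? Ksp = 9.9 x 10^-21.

[OH^-] = 1.0 × 10^-6 M

Ce(OH)3(s) ⇌ Ce^3+ + 3 OH^-
Ksp = [Ce^3+][OH^-]^3
Precipitation begins when Q = Ksp. With [Ce^3+] = 0.0094 M:
9.9 x 10^-21 = (0.0094) × [OH^-]^3
[OH^-] = (9.9 x 10^-21 / 9.4 × 10^-3)^(1/3) = 1.0 x 10^-6 M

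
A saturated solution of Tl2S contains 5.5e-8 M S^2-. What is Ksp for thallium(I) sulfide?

Tl2S(s) ⇌ 2 Tl^+(aq) + S^2-(aq)
Stoichiometry gives [Tl^+] = (2/1)[S^2-] = 1.10 × 10^-7 M.
Ksp = [Tl^+]^2[S^2-]
Ksp = (1.10 × 10^-7)^2 × 5.5 × 10^-8 = 6.7 × 10^-22

6.7 x 10^-22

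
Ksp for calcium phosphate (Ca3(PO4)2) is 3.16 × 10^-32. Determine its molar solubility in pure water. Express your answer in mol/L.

s ≈ 1.96 x 10^-7 M

Ca3(PO4)2(s) <=> 3 Ca^2+(aq) + 2 PO4^3-(aq)
Ksp = [Ca^2+]^3[PO4^3-]^2
Let s = molar solubility. Then [Ca^2+] = 3s and [PO4^3-] = 2s.
Substituting: Ksp = (3s)^3(2s)^2 = 108s^5
s^5 = 3.16 × 10^-32 / 108, so s = 1.96 × 10^-7 M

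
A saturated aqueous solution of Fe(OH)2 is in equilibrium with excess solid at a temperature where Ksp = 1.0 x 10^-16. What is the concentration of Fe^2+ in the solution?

[Fe^2+] ≈ 2.9 x 10^-6 M

Fe(OH)2(s) <=> Fe^2+(aq) + 2 OH^-(aq)
Ksp = [Fe^2+][OH^-]^2
Let s = molar solubility. Then [Fe^2+] = s and [OH^-] = 2s.
Ksp = s(2s)^2 = 4s^3
Solving, s = (1.0 x 10^-16/4)^(1/3) = 2.92 x 10^-6 M
[Fe^2+] = s = 2.9 × 10^-6 M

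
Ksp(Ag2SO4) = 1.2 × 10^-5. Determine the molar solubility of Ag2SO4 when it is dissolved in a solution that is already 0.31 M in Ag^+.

Ag2SO4(s) <=> 2 Ag^+ + SO4^2-
Ksp = [Ag^+]^2[SO4^2-]
If s mol/L dissolves here, [Ag^+] = 0.31 + 2s ≈ 0.31, [SO4^2-] = s (since the Ag^+ already present dominates).
Ksp ≈ (0.31)^2 × s
s = 1.2 × 10^-4 M
Check: 2s = 2.5 × 10^-4 ≪ 0.31, so the approximation is valid.

s = 1.2 x 10^-4 M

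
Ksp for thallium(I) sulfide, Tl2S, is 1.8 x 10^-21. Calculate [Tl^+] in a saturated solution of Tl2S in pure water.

[Tl^+] = 1.5e-7 M

Tl2S(s) <=> 2 Tl^+(aq) + S^2-(aq)
Ksp = [Tl^+]^2[S^2-]
With molar solubility s: [Tl^+] = 2s, [S^2-] = s.
Ksp = (2s)^2s = 4s^3
Solving, s = (1.8 x 10^-21/4)^(1/3) = 7.66 × 10^-8 M
[Tl^+] = 2s = 1.5 × 10^-7 M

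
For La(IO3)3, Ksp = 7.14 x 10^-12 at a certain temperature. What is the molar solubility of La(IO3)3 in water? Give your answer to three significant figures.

La(IO3)3(s) <=> La^3+ + 3 IO3^-
Ksp = [La^3+][IO3^-]^3
With molar solubility s: [La^3+] = s, [IO3^-] = 3s.
Ksp = s(3s)^3 = 27s^4
s = (7.14 x 10^-12 / 27)^(1/4) = 7.17 × 10^-4 M

s = 7.17 x 10^-4 M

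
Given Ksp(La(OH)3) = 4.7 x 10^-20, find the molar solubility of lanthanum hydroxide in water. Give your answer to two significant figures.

La(OH)3(s) ⇌ La^3+(aq) + 3 OH^-(aq)
Ksp = [La^3+][OH^-]^3
With molar solubility s: [La^3+] = s, [OH^-] = 3s.
Substituting: Ksp = s(3s)^3 = 27s^4
s^4 = 4.7 x 10^-20 / 27, so s = 6.5 × 10^-6 M

s ≈ 6.5 x 10^-6 M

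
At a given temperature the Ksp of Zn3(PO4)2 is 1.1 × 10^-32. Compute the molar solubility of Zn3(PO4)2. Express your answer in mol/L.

Zn3(PO4)2(s) <=> 3 Zn^2+ + 2 PO4^3-
Ksp = [Zn^2+]^3[PO4^3-]^2
For each mole of Zn3(PO4)2 that dissolves: [Zn^2+] = 3s, [PO4^3-] = 2s.
So Ksp = (3s)^3 × (2s)^2 = 108s^5
s = (1.1 × 10^-32 / 108)^(1/5) = 1.6 x 10^-7 M

1.6e-7 M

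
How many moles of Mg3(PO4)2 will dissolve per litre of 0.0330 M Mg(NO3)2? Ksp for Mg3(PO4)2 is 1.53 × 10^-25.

Mg3(PO4)2(s) <=> 3 Mg^2+ + 2 PO4^3-
Ksp = [Mg^2+]^3[PO4^3-]^2
Let s be the molar solubility in this solution. [Mg^2+] = 0.0330 + 3s ≈ 0.0330, [PO4^3-] = 2s (Ksp is small, so little additional dissolves).
Ksp ≈ (0.0330)^3 × (2s)^2
s = 3.26 × 10^-11 M
Check: 3s = 9.8 x 10^-11 ≪ 0.0330, so the approximation is valid.

s ≈ 3.26e-11 M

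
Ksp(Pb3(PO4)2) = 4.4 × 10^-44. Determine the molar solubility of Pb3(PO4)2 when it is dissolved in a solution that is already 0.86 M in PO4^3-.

Pb3(PO4)2(s) ⇌ 3 Pb^2+ + 2 PO4^3-
Ksp = [Pb^2+]^3[PO4^3-]^2
If s mol/L dissolves here, [Pb^2+] = 3s, [PO4^3-] = 0.86 + 2s ≈ 0.86 (common-ion effect: PO4^3- is already 0.86 M).
Ksp ≈ (3s)^3 × (0.86)^2
s = 1.3 × 10^-15 M
Check: 2s = 2.6 × 10^-15 ≪ 0.86, so the approximation is valid.

1.3 x 10^-15 M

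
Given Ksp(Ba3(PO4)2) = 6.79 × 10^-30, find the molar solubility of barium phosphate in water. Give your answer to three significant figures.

5.75 x 10^-7 M

Ba3(PO4)2(s) <=> 3 Ba^2+(aq) + 2 PO4^3-(aq)
Ksp = [Ba^2+]^3[PO4^3-]^2
Let s = molar solubility. Then [Ba^2+] = 3s and [PO4^3-] = 2s.
Ksp = (3s)^3(2s)^2 = 108s^5
s^5 = 6.79 × 10^-30 / 108, so s = 5.75 × 10^-7 M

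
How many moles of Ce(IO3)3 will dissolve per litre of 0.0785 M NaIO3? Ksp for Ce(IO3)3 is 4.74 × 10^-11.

9.80 × 10^-8 M

Ce(IO3)3(s) <=> Ce^3+ + 3 IO3^-
Ksp = [Ce^3+][IO3^-]^3
If s mol/L dissolves here, [Ce^3+] = s, [IO3^-] = 0.0785 + 3s ≈ 0.0785 (Ksp is small, so little additional dissolves).
Ksp ≈ s × (0.0785)^3
s = 9.80 x 10^-8 M
Check: 3s = 2.9 × 10^-7 ≪ 0.0785, so the approximation is valid.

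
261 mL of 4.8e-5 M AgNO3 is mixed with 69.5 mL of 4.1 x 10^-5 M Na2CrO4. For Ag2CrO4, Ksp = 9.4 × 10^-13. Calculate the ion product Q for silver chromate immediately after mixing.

Total volume = 261 + 69.5 = 330.5 mL.
[Ag^+] = 4.8 × 10^-5 × (261/330.5) = 3.79 × 10^-5 M
[CrO4^2-] = 4.1 x 10^-5 × (69.5/330.5) = 8.62 x 10^-6 M
Ag2CrO4(s) ⇌ 2 Ag^+(aq) + CrO4^2-(aq), so Q = [Ag^+]^2[CrO4^2-]
Q = (3.79 × 10^-5)^2(8.62 x 10^-6) = 1.2 × 10^-14
Q < Ksp, so no precipitate of Ag2CrO4 forms.

Q ≈ 1.2e-14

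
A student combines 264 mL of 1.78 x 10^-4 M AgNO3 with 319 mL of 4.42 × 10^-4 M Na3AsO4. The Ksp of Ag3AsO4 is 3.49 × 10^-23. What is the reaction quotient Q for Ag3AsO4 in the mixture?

Total volume = 264 + 319 = 583 mL.
[Ag^+] = 1.78 × 10^-4 × (264/583) = 8.060 x 10^-5 M
[AsO4^3-] = 4.42 × 10^-4 × (319/583) = 2.418 x 10^-4 M
Ag3AsO4(s) <=> 3 Ag^+(aq) + AsO4^3-(aq), so Q = [Ag^+]^3[AsO4^3-]
Q = (8.060 × 10^-5)^3(2.418 × 10^-4) = 1.27 x 10^-16
Q > Ksp, so Ag3AsO4 will precipitate.

Q = 1.27e-16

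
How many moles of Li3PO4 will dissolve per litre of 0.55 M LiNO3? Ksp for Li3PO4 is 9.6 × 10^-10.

Li3PO4(s) <=> 3 Li^+ + PO4^3-
Ksp = [Li^+]^3[PO4^3-]
Let s be the molar solubility in this solution. [Li^+] = 0.55 + 3s ≈ 0.55, [PO4^3-] = s (since Li^+ from LiNO3 dominates).
Ksp ≈ (0.55)^3 × s
s = 5.8 × 10^-9 M
Check: 3s = 1.7 x 10^-8 ≪ 0.55, so the approximation is valid.

s ≈ 5.8 × 10^-9 M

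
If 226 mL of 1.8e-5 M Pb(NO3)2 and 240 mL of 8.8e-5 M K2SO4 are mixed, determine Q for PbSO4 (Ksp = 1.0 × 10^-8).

Q ≈ 4.0e-10

Total volume = 226 + 240 = 466 mL.
[Pb^2+] = 1.8 × 10^-5 × (226/466) = 8.73 x 10^-6 M
[SO4^2-] = 8.8 × 10^-5 × (240/466) = 4.53 x 10^-5 M
PbSO4(s) <=> Pb^2+(aq) + SO4^2-(aq), so Q = [Pb^2+][SO4^2-]
Q = (8.73 × 10^-6)(4.53 × 10^-5) = 4.0 × 10^-10
Q < Ksp, so no precipitate of PbSO4 forms.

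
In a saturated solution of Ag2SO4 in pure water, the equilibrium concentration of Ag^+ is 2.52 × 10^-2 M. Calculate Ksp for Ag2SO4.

Ag2SO4(s) <=> 2 Ag^+(aq) + SO4^2-(aq)
Stoichiometry gives [SO4^2-] = (1/2)[Ag^+] = 1.260 × 10^-2 M.
Ksp = [Ag^+]^2[SO4^2-]
Ksp = (2.52 × 10^-2)^2 × 1.260 × 10^-2 = 8.00 x 10^-6

8.00 × 10^-6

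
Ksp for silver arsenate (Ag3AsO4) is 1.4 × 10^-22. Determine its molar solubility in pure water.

Ag3AsO4(s) ⇌ 3 Ag^+ + AsO4^3-
Ksp = [Ag^+]^3[AsO4^3-]
With molar solubility s: [Ag^+] = 3s, [AsO4^3-] = s.
Ksp = (3s)^3s = 27s^4
s^4 = 1.4 × 10^-22 / 27, so s = 1.5 x 10^-6 M

s = 1.5 × 10^-6 M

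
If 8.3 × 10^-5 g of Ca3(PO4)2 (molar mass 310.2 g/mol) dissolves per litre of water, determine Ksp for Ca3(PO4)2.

1.5e-31

Molar solubility s = (8.3 × 10^-5 g/L) / (310.2 g/mol) = 2.68 × 10^-7 M.
Ca3(PO4)2(s) ⇌ 3 Ca^2+ + 2 PO4^3-
With molar solubility s: [Ca^2+] = 3s, [PO4^3-] = 2s.
Ksp = [Ca^2+]^3[PO4^3-]^2
Substituting: Ksp = (3s)^3(2s)^2 = 108s^5
Ksp = 108 × (2.68 × 10^-7)^5 = 1.5 × 10^-31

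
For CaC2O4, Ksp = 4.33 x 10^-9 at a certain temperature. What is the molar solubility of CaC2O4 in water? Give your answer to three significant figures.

CaC2O4(s) ⇌ Ca^2+ + C2O4^2-
Ksp = [Ca^2+][C2O4^2-]
For each mole of CaC2O4 that dissolves: [Ca^2+] = s, [C2O4^2-] = s.
Ksp = s^2
s = (4.33 x 10^-9)^(1/2) = 6.58 × 10^-5 M

6.58e-5 M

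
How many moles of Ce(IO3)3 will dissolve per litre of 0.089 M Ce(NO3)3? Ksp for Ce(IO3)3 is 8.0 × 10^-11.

3.2 x 10^-4 M

Ce(IO3)3(s) ⇌ Ce^3+(aq) + 3 IO3^-(aq)
Ksp = [Ce^3+][IO3^-]^3
Let s be the molar solubility in this solution. [Ce^3+] = 0.089 + s ≈ 0.089, [IO3^-] = 3s (Ksp is small, so little additional dissolves).
Ksp ≈ 0.089 × (3s)^3
s = 3.2 x 10^-4 M
Check: s = 3.2 × 10^-4 ≪ 0.089, so the approximation is valid.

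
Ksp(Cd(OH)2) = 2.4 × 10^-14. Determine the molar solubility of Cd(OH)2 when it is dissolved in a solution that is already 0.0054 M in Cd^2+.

s = 1.1e-6 M

Cd(OH)2(s) ⇌ Cd^2+ + 2 OH^-
Ksp = [Cd^2+][OH^-]^2
If s mol/L dissolves here, [Cd^2+] = 0.0054 + s ≈ 0.0054, [OH^-] = 2s (Ksp is small, so little additional dissolves).
Ksp ≈ 0.0054 × (2s)^2
s = 1.1 × 10^-6 M
Check: s = 1.1 x 10^-6 ≪ 0.0054, so the approximation is valid.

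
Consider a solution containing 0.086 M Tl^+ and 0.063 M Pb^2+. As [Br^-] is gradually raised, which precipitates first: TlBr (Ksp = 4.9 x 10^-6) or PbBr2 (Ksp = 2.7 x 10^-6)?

Each salt begins to precipitate when Q = Ksp, i.e. when [Br^-] reaches its threshold.
For TlBr: 4.9 x 10^-6 = 0.086 × [Br^-]  ⇒  [Br^-] = 5.7 x 10^-5 M.
For PbBr2: 2.7 x 10^-6 = 0.063 × [Br^-]^2  ⇒  [Br^-] = 6.5 × 10^-3 M.
The salt with the lower threshold [Br^-] precipitates first: TlBr.

TlBr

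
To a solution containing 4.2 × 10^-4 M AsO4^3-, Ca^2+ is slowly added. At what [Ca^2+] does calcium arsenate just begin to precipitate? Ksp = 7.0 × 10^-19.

[Ca^2+] ≈ 1.6 x 10^-4 M

Ca3(AsO4)2(s) <=> 3 Ca^2+(aq) + 2 AsO4^3-(aq)
Ksp = [Ca^2+]^3[AsO4^3-]^2
Precipitation begins when Q = Ksp. With [AsO4^3-] = 4.2 × 10^-4 M:
7.0 × 10^-19 = (4.2 × 10^-4)^2 × [Ca^2+]^3
[Ca^2+] = (7.0 × 10^-19 / 1.76 × 10^-7)^(1/3) = 1.6 × 10^-4 M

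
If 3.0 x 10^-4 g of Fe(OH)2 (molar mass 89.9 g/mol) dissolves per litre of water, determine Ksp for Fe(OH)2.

Molar solubility s = (3.0 x 10^-4 g/L) / (89.9 g/mol) = 3.34 × 10^-6 M.
Fe(OH)2(s) <=> Fe^2+(aq) + 2 OH^-(aq)
If s mol/L of Fe(OH)2 dissolves, [Fe^2+] = s and [OH^-] = 2s.
Ksp = [Fe^2+][OH^-]^2
Substituting: Ksp = s(2s)^2 = 4s^3
Ksp = 4 × (3.34 × 10^-6)^3 = 1.5 × 10^-16

Ksp ≈ 1.5 × 10^-16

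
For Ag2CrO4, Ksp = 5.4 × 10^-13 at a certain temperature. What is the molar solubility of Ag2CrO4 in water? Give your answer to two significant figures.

Ag2CrO4(s) ⇌ 2 Ag^+(aq) + CrO4^2-(aq)
Ksp = [Ag^+]^2[CrO4^2-]
For each mole of Ag2CrO4 that dissolves: [Ag^+] = 2s, [CrO4^2-] = s.
Substituting: Ksp = (2s)^2s = 4s^3
s = (5.4 × 10^-13 / 4)^(1/3) = 5.1 × 10^-5 M

5.1 × 10^-5 M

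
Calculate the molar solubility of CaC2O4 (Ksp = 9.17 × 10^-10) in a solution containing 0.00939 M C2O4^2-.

s ≈ 9.77 × 10^-8 M

CaC2O4(s) ⇌ Ca^2+ + C2O4^2-
Ksp = [Ca^2+][C2O4^2-]
If s mol/L dissolves here, [Ca^2+] = s, [C2O4^2-] = 0.00939 + s ≈ 0.00939 (Ksp is small, so little additional dissolves).
Ksp ≈ s × 0.00939
s = 9.77 × 10^-8 M
Check: s = 9.8 × 10^-8 ≪ 0.00939, so the approximation is valid.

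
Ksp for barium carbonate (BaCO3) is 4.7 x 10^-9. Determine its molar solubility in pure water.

BaCO3(s) <=> Ba^2+(aq) + CO3^2-(aq)
Ksp = [Ba^2+][CO3^2-]
If s mol/L of BaCO3 dissolves, [Ba^2+] = s and [CO3^2-] = s.
Ksp = (s)(s) = s^2
s = (4.7 x 10^-9)^(1/2) = 6.9 × 10^-5 M

6.9 × 10^-5 M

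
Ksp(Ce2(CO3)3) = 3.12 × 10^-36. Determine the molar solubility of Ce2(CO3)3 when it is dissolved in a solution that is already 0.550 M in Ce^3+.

s = 7.26 × 10^-13 M

Ce2(CO3)3(s) ⇌ 2 Ce^3+(aq) + 3 CO3^2-(aq)
Ksp = [Ce^3+]^2[CO3^2-]^3
Let s = moles of Ce2(CO3)3 that dissolve per litre. [Ce^3+] = 0.550 + 2s ≈ 0.550, [CO3^2-] = 3s (since the Ce^3+ already present dominates).
Ksp ≈ (0.550)^2 × (3s)^3
s = 7.26 × 10^-13 M
Check: 2s = 1.5 × 10^-12 ≪ 0.550, so the approximation is valid.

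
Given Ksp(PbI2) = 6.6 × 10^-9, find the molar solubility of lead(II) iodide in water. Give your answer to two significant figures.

PbI2(s) ⇌ Pb^2+(aq) + 2 I^-(aq)
Ksp = [Pb^2+][I^-]^2
With molar solubility s: [Pb^2+] = s, [I^-] = 2s.
So Ksp = s × (2s)^2 = 4s^3
s^3 = 6.6 × 10^-9 / 4, so s = 1.2 × 10^-3 M

s = 1.2 × 10^-3 M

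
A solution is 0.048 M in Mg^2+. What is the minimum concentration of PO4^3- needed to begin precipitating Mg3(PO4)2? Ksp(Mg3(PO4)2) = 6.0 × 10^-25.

[PO4^3-] = 7.4 x 10^-11 M

Mg3(PO4)2(s) <=> 3 Mg^2+ + 2 PO4^3-
Ksp = [Mg^2+]^3[PO4^3-]^2
Precipitation begins when Q = Ksp. With [Mg^2+] = 0.048 M:
6.0 × 10^-25 = (0.048)^3 × [PO4^3-]^2
[PO4^3-] = (6.0 × 10^-25 / 1.11 × 10^-4)^(1/2) = 7.4 × 10^-11 M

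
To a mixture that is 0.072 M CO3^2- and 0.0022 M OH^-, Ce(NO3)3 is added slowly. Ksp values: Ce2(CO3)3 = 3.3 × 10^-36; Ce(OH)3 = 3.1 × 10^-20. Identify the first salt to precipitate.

Precipitation of each salt starts when its ion product equals its Ksp.
For Ce2(CO3)3: 3.3 × 10^-36 = (0.072)^3 × [Ce^3+]^2  ⇒  [Ce^3+] = 9.4 × 10^-17 M.
For Ce(OH)3: 3.1 × 10^-20 = (0.0022)^3 × [Ce^3+]  ⇒  [Ce^3+] = 2.9 × 10^-12 M.
The salt with the lower threshold [Ce^3+] precipitates first: Ce2(CO3)3.

Ce2(CO3)3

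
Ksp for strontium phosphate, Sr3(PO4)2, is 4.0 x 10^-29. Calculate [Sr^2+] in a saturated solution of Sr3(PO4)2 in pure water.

[Sr^2+] = 2.5 × 10^-6 M

Sr3(PO4)2(s) <=> 3 Sr^2+ + 2 PO4^3-
Ksp = [Sr^2+]^3[PO4^3-]^2
With molar solubility s: [Sr^2+] = 3s, [PO4^3-] = 2s.
So Ksp = (3s)^3 × (2s)^2 = 108s^5
s^5 = 4.0 x 10^-29 / 108, so s = 8.20 × 10^-7 M
[Sr^2+] = 3s = 2.5 × 10^-6 M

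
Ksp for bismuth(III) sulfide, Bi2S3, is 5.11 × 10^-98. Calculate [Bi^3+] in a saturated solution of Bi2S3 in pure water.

[Bi^3+] = 2.73 × 10^-20 M

Bi2S3(s) ⇌ 2 Bi^3+(aq) + 3 S^2-(aq)
Ksp = [Bi^3+]^2[S^2-]^3
For each mole of Bi2S3 that dissolves: [Bi^3+] = 2s, [S^2-] = 3s.
Ksp = (2s)^2(3s)^3 = 108s^5
Solving, s = (5.11 × 10^-98/108)^(1/5) = 1.365 x 10^-20 M
[Bi^3+] = 2s = 2.73 × 10^-20 M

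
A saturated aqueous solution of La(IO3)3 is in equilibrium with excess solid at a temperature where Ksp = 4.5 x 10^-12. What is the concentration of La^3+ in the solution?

La(IO3)3(s) <=> La^3+ + 3 IO3^-
Ksp = [La^3+][IO3^-]^3
Let s = molar solubility. Then [La^3+] = s and [IO3^-] = 3s.
Ksp = s(3s)^3 = 27s^4
Solving, s = (4.5 x 10^-12/27)^(1/4) = 6.39 × 10^-4 M
[La^3+] = s = 6.4 x 10^-4 M

6.4e-4 M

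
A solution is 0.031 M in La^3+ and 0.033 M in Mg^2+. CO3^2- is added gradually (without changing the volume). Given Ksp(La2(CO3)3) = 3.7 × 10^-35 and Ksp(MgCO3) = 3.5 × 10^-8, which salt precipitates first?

Precipitation of each salt starts when its ion product equals its Ksp.
For La2(CO3)3: 3.7 × 10^-35 = (0.031)^2 × [CO3^2-]^3  ⇒  [CO3^2-] = 3.4 × 10^-11 M.
For MgCO3: 3.5 × 10^-8 = 0.033 × [CO3^2-]  ⇒  [CO3^2-] = 1.1 x 10^-6 M.
The salt with the lower threshold [CO3^2-] precipitates first: La2(CO3)3.

La2(CO3)3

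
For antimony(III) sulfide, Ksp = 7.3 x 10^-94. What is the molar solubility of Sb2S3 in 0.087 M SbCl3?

s ≈ 1.5e-31 M

Sb2S3(s) ⇌ 2 Sb^3+ + 3 S^2-
Ksp = [Sb^3+]^2[S^2-]^3
Let s be the molar solubility in this solution. [Sb^3+] = 0.087 + 2s ≈ 0.087, [S^2-] = 3s (Ksp is small, so little additional dissolves).
Ksp ≈ (0.087)^2 × (3s)^3
s = 1.5 × 10^-31 M
Check: 2s = 3.1 x 10^-31 ≪ 0.087, so the approximation is valid.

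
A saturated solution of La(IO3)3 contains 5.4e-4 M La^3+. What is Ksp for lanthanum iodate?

La(IO3)3(s) ⇌ La^3+ + 3 IO3^-
Stoichiometry gives [IO3^-] = (3/1)[La^3+] = 1.62 × 10^-3 M.
Ksp = [La^3+][IO3^-]^3
Ksp = 5.4 × 10^-4 × (1.62 × 10^-3)^3 = 2.3 × 10^-12

2.3 x 10^-12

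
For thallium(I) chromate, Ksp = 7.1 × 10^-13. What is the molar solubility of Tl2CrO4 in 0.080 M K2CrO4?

Tl2CrO4(s) ⇌ 2 Tl^+ + CrO4^2-
Ksp = [Tl^+]^2[CrO4^2-]
Let s be the molar solubility in this solution. [Tl^+] = 2s, [CrO4^2-] = 0.080 + s ≈ 0.080 (common-ion effect: CrO4^2- is already 0.080 M).
Ksp ≈ (2s)^2 × 0.080
s = 1.5 × 10^-6 M
Check: s = 1.5 × 10^-6 ≪ 0.080, so the approximation is valid.

s = 1.5e-6 M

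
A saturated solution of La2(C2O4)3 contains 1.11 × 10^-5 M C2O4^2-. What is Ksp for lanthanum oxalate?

La2(C2O4)3(s) <=> 2 La^3+(aq) + 3 C2O4^2-(aq)
Stoichiometry gives [La^3+] = (2/3)[C2O4^2-] = 7.400 × 10^-6 M.
Ksp = [La^3+]^2[C2O4^2-]^3
Ksp = (7.400 × 10^-6)^2 × (1.11 × 10^-5)^3 = 7.49 × 10^-26

7.49e-26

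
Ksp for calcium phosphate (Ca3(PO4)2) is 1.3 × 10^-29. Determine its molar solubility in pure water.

6.5e-7 M

Ca3(PO4)2(s) ⇌ 3 Ca^2+(aq) + 2 PO4^3-(aq)
Ksp = [Ca^2+]^3[PO4^3-]^2
For each mole of Ca3(PO4)2 that dissolves: [Ca^2+] = 3s, [PO4^3-] = 2s.
Ksp = (3s)^3(2s)^2 = 108s^5
s = (1.3 × 10^-29 / 108)^(1/5) = 6.5 × 10^-7 M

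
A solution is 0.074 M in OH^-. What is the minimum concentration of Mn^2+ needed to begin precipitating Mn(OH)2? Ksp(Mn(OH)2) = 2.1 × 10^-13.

3.8e-11 M

Mn(OH)2(s) <=> Mn^2+ + 2 OH^-
Ksp = [Mn^2+][OH^-]^2
Precipitation begins when Q = Ksp. With [OH^-] = 0.074 M:
2.1 × 10^-13 = (0.074)^2 × [Mn^2+]
[Mn^2+] = (2.1 × 10^-13 / 5.48 × 10^-3) = 3.8 × 10^-11 M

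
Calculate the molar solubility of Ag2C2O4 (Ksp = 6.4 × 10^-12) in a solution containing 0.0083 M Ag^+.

s = 9.3 x 10^-8 M

Ag2C2O4(s) <=> 2 Ag^+ + C2O4^2-
Ksp = [Ag^+]^2[C2O4^2-]
Let s be the molar solubility in this solution. [Ag^+] = 0.0083 + 2s ≈ 0.0083, [C2O4^2-] = s (Ksp is small, so little additional dissolves).
Ksp ≈ (0.0083)^2 × s
s = 9.3 × 10^-8 M
Check: 2s = 1.9 × 10^-7 ≪ 0.0083, so the approximation is valid.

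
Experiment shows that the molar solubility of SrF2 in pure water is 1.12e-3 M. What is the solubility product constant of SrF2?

Ksp = 5.62e-9

SrF2(s) ⇌ Sr^2+ + 2 F^-
With molar solubility s: [Sr^2+] = s, [F^-] = 2s.
Ksp = [Sr^2+][F^-]^2
Ksp = s(2s)^2 = 4s^3
With s = 1.12 x 10^-3: Ksp = 5.62 × 10^-9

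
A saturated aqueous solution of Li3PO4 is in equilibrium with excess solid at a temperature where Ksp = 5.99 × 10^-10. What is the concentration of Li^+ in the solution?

[Li^+] ≈ 6.51e-3 M

Li3PO4(s) <=> 3 Li^+ + PO4^3-
Ksp = [Li^+]^3[PO4^3-]
For each mole of Li3PO4 that dissolves: [Li^+] = 3s, [PO4^3-] = s.
So Ksp = (3s)^3 × s = 27s^4
Solving, s = (5.99 × 10^-10/27)^(1/4) = 2.170 × 10^-3 M
[Li^+] = 3s = 6.51 × 10^-3 M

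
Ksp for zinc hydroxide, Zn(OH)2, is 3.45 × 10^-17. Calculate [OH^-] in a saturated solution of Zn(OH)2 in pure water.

Zn(OH)2(s) ⇌ Zn^2+ + 2 OH^-
Ksp = [Zn^2+][OH^-]^2
Let s = molar solubility. Then [Zn^2+] = s and [OH^-] = 2s.
Substituting: Ksp = s(2s)^2 = 4s^3
s^3 = 3.45 × 10^-17 / 4, so s = 2.051 × 10^-6 M
[OH^-] = 2s = 4.10 x 10^-6 M

[OH^-] = 4.10 × 10^-6 M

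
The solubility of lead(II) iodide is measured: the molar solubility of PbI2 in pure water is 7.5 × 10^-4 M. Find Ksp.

PbI2(s) <=> Pb^2+ + 2 I^-
If s mol/L of PbI2 dissolves, [Pb^2+] = s and [I^-] = 2s.
Ksp = [Pb^2+][I^-]^2
Ksp = s(2s)^2 = 4s^3
With s = 7.5 × 10^-4: Ksp = 1.7 × 10^-9

Ksp ≈ 1.7 × 10^-9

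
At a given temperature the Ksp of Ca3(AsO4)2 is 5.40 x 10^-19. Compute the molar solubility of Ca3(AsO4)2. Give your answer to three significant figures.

Ca3(AsO4)2(s) <=> 3 Ca^2+(aq) + 2 AsO4^3-(aq)
Ksp = [Ca^2+]^3[AsO4^3-]^2
Let s = molar solubility. Then [Ca^2+] = 3s and [AsO4^3-] = 2s.
Substituting: Ksp = (3s)^3(2s)^2 = 108s^5
Solving, s = (5.40 x 10^-19/108)^(1/5) = 8.71 × 10^-5 M

s = 8.71 × 10^-5 M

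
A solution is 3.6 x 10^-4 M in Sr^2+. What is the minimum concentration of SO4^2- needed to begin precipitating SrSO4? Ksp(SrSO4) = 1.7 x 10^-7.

SrSO4(s) <=> Sr^2+(aq) + SO4^2-(aq)
Ksp = [Sr^2+][SO4^2-]
Precipitation begins when Q = Ksp. With [Sr^2+] = 3.6 x 10^-4 M:
1.7 x 10^-7 = (3.6 x 10^-4) × [SO4^2-]
[SO4^2-] = (1.7 x 10^-7 / 3.6 x 10^-4) = 4.7 × 10^-4 M

4.7 × 10^-4 M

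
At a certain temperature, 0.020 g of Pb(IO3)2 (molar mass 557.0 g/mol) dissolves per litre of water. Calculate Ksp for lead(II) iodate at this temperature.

Ksp = 1.9e-13

Molar solubility s = (2.0 x 10^-2 g/L) / (557.0 g/mol) = 3.59 × 10^-5 M.
Pb(IO3)2(s) ⇌ Pb^2+ + 2 IO3^-
Let s = molar solubility. Then [Pb^2+] = s and [IO3^-] = 2s.
Ksp = [Pb^2+][IO3^-]^2
So Ksp = s × (2s)^2 = 4s^3
With s = 3.59 x 10^-5: Ksp = 1.9 × 10^-13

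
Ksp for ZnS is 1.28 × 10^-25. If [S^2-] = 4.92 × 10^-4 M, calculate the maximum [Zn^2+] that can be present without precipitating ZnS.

[Zn^2+] ≈ 2.60e-22 M

ZnS(s) ⇌ Zn^2+(aq) + S^2-(aq)
Ksp = [Zn^2+][S^2-]
Precipitation begins when Q = Ksp. With [S^2-] = 4.92 × 10^-4 M:
1.28 × 10^-25 = (4.92 × 10^-4) × [Zn^2+]
[Zn^2+] = (1.28 × 10^-25 / 4.92 x 10^-4) = 2.60 × 10^-22 M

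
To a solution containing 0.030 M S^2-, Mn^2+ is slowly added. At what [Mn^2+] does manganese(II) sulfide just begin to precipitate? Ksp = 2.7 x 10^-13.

9.0e-12 M

MnS(s) ⇌ Mn^2+(aq) + S^2-(aq)
Ksp = [Mn^2+][S^2-]
Precipitation begins when Q = Ksp. With [S^2-] = 0.030 M:
2.7 x 10^-13 = (0.030) × [Mn^2+]
[Mn^2+] = (2.7 x 10^-13 / 3.0 × 10^-2) = 9.0 x 10^-12 M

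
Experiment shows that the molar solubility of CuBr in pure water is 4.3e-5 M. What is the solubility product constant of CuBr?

1.8 × 10^-9

CuBr(s) <=> Cu^+ + Br^-
If s mol/L of CuBr dissolves, [Cu^+] = s and [Br^-] = s.
Ksp = [Cu^+][Br^-]
Ksp = s × s = s^2
Ksp = (4.3 × 10^-5)^2 = 1.8 × 10^-9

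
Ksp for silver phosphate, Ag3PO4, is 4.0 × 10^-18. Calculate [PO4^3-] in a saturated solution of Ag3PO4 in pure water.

2.0e-5 M

Ag3PO4(s) <=> 3 Ag^+ + PO4^3-
Ksp = [Ag^+]^3[PO4^3-]
If s mol/L of Ag3PO4 dissolves, [Ag^+] = 3s and [PO4^3-] = s.
So Ksp = (3s)^3 × s = 27s^4
s^4 = 4.0 × 10^-18 / 27, so s = 1.96 × 10^-5 M
[PO4^3-] = s = 2.0 x 10^-5 M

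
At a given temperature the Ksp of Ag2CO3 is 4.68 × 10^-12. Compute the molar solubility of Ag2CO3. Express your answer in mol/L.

Ag2CO3(s) ⇌ 2 Ag^+ + CO3^2-
Ksp = [Ag^+]^2[CO3^2-]
With molar solubility s: [Ag^+] = 2s, [CO3^2-] = s.
Substituting: Ksp = (2s)^2s = 4s^3
s^3 = 4.68 × 10^-12 / 4, so s = 1.05 × 10^-4 M

1.05 × 10^-4 M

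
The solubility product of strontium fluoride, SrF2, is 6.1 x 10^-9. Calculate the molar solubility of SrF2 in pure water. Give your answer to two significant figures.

SrF2(s) <=> Sr^2+(aq) + 2 F^-(aq)
Ksp = [Sr^2+][F^-]^2
Let s = molar solubility. Then [Sr^2+] = s and [F^-] = 2s.
Ksp = s(2s)^2 = 4s^3
s^3 = 6.1 x 10^-9 / 4, so s = 1.2 × 10^-3 M

1.2e-3 M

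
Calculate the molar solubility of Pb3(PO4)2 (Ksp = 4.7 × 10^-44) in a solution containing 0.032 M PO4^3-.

1.2 × 10^-14 M

Pb3(PO4)2(s) ⇌ 3 Pb^2+(aq) + 2 PO4^3-(aq)
Ksp = [Pb^2+]^3[PO4^3-]^2
If s mol/L dissolves here, [Pb^2+] = 3s, [PO4^3-] = 0.032 + 2s ≈ 0.032 (since the PO4^3- already present dominates).
Ksp ≈ (3s)^3 × (0.032)^2
s = 1.2 × 10^-14 M
Check: 2s = 2.4 × 10^-14 ≪ 0.032, so the approximation is valid.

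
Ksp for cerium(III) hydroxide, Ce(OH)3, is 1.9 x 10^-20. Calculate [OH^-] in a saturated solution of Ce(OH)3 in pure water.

Ce(OH)3(s) ⇌ Ce^3+(aq) + 3 OH^-(aq)
Ksp = [Ce^3+][OH^-]^3
Let s = molar solubility. Then [Ce^3+] = s and [OH^-] = 3s.
So Ksp = s × (3s)^3 = 27s^4
s = (1.9 x 10^-20 / 27)^(1/4) = 5.15 × 10^-6 M
[OH^-] = 3s = 1.5 × 10^-5 M

1.5e-5 M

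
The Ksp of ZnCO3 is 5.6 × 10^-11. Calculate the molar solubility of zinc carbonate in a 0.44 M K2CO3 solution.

ZnCO3(s) ⇌ Zn^2+ + CO3^2-
Ksp = [Zn^2+][CO3^2-]
Let s be the molar solubility in this solution. [Zn^2+] = s, [CO3^2-] = 0.44 + s ≈ 0.44 (common-ion effect: CO3^2- is already 0.44 M).
Ksp ≈ s × 0.44
s = 1.3 × 10^-10 M
Check: s = 1.3 x 10^-10 ≪ 0.44, so the approximation is valid.

1.3 × 10^-10 M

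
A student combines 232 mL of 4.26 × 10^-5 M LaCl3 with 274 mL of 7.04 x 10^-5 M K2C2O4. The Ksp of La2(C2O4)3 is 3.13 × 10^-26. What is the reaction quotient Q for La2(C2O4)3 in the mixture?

Q = 2.11 x 10^-23

Total volume = 232 + 274 = 506 mL.
[La^3+] = 4.26 × 10^-5 × (232/506) = 1.953 x 10^-5 M
[C2O4^2-] = 7.04 × 10^-5 × (274/506) = 3.812 × 10^-5 M
La2(C2O4)3(s) ⇌ 2 La^3+ + 3 C2O4^2-, so Q = [La^3+]^2[C2O4^2-]^3
Q = (1.953 x 10^-5)^2(3.812 × 10^-5)^3 = 2.11 × 10^-23
Q > Ksp, so La2(C2O4)3 will precipitate.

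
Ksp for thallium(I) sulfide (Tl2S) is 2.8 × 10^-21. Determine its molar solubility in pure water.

8.9 × 10^-8 M

Tl2S(s) <=> 2 Tl^+ + S^2-
Ksp = [Tl^+]^2[S^2-]
For each mole of Tl2S that dissolves: [Tl^+] = 2s, [S^2-] = s.
Substituting: Ksp = (2s)^2s = 4s^3
Solving, s = (2.8 × 10^-21/4)^(1/3) = 8.9 x 10^-8 M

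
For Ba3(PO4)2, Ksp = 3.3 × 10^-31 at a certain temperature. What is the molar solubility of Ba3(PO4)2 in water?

Ba3(PO4)2(s) ⇌ 3 Ba^2+(aq) + 2 PO4^3-(aq)
Ksp = [Ba^2+]^3[PO4^3-]^2
Let s = molar solubility. Then [Ba^2+] = 3s and [PO4^3-] = 2s.
So Ksp = (3s)^3 × (2s)^2 = 108s^5
Solving, s = (3.3 × 10^-31/108)^(1/5) = 3.1 × 10^-7 M

3.1e-7 M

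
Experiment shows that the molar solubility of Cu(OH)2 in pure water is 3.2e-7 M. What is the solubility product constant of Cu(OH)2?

Cu(OH)2(s) <=> Cu^2+ + 2 OH^-
For each mole of Cu(OH)2 that dissolves: [Cu^2+] = s, [OH^-] = 2s.
Ksp = [Cu^2+][OH^-]^2
Substituting: Ksp = s(2s)^2 = 4s^3
Ksp = 4 × (3.2 × 10^-7)^3 = 1.3 × 10^-19

1.3 x 10^-19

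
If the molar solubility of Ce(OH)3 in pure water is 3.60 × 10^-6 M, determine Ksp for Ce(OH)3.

4.53 × 10^-21

Ce(OH)3(s) ⇌ Ce^3+ + 3 OH^-
With molar solubility s: [Ce^3+] = s, [OH^-] = 3s.
Ksp = [Ce^3+][OH^-]^3
So Ksp = s × (3s)^3 = 27s^4
Ksp = 27 × (3.60 x 10^-6)^4 = 4.53 × 10^-21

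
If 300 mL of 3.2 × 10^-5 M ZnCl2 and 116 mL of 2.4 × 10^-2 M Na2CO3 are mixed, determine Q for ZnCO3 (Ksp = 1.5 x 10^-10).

1.5 × 10^-7

Total volume = 300 + 116 = 416 mL.
[Zn^2+] = 3.2 x 10^-5 × (300/416) = 2.31 x 10^-5 M
[CO3^2-] = 2.4 x 10^-2 × (116/416) = 6.69 × 10^-3 M
ZnCO3(s) ⇌ Zn^2+ + CO3^2-, so Q = [Zn^2+][CO3^2-]
Q = (2.31 × 10^-5)(6.69 × 10^-3) = 1.5 × 10^-7
Q > Ksp, so ZnCO3 will precipitate.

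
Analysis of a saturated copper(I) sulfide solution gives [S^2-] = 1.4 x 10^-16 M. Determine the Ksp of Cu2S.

Cu2S(s) ⇌ 2 Cu^+(aq) + S^2-(aq)
Stoichiometry gives [Cu^+] = (2/1)[S^2-] = 2.80 × 10^-16 M.
Ksp = [Cu^+]^2[S^2-]
Ksp = (2.80 × 10^-16)^2 × 1.4 × 10^-16 = 1.1 x 10^-47

Ksp ≈ 1.1e-47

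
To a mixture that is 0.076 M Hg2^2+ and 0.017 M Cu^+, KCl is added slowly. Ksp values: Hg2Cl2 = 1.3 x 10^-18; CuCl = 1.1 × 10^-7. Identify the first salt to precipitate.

Hg2Cl2

Each salt begins to precipitate when Q = Ksp, i.e. when [Cl^-] reaches its threshold.
For Hg2Cl2: 1.3 x 10^-18 = 0.076 × [Cl^-]^2  ⇒  [Cl^-] = 4.1 x 10^-9 M.
For CuCl: 1.1 × 10^-7 = 0.017 × [Cl^-]  ⇒  [Cl^-] = 6.5 × 10^-6 M.
The salt with the lower threshold [Cl^-] precipitates first: Hg2Cl2.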